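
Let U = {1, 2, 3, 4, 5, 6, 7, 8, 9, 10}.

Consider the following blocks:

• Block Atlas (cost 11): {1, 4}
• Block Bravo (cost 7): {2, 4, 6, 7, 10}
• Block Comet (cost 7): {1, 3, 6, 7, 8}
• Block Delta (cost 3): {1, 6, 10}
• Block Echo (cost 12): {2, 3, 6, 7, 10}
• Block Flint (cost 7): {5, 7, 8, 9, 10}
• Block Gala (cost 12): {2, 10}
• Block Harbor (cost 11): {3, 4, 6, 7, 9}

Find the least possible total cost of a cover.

Bravo, Comet, Flint together cover every point (Bravo ∪ Comet ∪ Flint = {1, 2, 3, 4, 5, 6, 7, 8, 9, 10}); total cost 7 + 7 + 7 = 21.
The greedy pick Delta, Flint, Bravo, Comet costs 24; no covering selection beats 21.

21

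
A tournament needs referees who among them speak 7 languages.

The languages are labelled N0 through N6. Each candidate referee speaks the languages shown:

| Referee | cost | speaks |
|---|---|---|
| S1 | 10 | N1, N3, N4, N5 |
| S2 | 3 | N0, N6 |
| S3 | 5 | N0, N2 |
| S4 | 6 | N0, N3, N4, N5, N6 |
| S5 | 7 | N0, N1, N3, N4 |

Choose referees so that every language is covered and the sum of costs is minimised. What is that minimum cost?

18

S1, S2, S3 together cover every language (S1 ∪ S2 ∪ S3 = {N0, N1, N2, N3, N4, N5, N6}); total cost 10 + 3 + 5 = 18.
No covering selection has total cost below 18.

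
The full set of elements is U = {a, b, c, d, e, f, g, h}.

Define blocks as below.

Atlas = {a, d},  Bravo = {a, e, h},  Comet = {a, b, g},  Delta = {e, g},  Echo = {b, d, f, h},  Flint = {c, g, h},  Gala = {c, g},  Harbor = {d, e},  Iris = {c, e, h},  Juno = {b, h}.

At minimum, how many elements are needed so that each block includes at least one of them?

Take T = {d, g, h}. Each listed block contains at least one of these, so T is a hitting set of size 3.
The blocks Atlas, Delta, Juno are pairwise disjoint, so any hitting set needs a separate element for each — at least 3. Hence 3 is optimal.

3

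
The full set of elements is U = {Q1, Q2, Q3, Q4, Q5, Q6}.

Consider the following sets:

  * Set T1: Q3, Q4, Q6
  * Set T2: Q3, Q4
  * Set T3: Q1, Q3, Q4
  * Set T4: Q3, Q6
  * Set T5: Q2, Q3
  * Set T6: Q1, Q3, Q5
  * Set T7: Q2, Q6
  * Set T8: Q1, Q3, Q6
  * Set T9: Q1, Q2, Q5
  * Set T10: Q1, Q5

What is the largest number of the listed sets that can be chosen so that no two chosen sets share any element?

T2, T7, T10 are pairwise disjoint (T2={Q3,Q4}; T7={Q2,Q6}; T10={Q1,Q5}).
Every remaining set overlaps one of these, and no 4 of the listed sets are pairwise disjoint, so 3 is the maximum.

3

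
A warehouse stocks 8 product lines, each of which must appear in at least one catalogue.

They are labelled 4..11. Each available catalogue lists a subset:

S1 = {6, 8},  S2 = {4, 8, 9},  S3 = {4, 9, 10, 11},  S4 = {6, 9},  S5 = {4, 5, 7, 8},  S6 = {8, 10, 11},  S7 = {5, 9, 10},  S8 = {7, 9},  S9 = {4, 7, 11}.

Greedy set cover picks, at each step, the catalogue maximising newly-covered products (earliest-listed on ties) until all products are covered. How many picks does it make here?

3

Greedy: pick S3 (covers 4 new) → pick S5 (covers 3 new) → pick S1 (covers 1 new). Total picks: 3.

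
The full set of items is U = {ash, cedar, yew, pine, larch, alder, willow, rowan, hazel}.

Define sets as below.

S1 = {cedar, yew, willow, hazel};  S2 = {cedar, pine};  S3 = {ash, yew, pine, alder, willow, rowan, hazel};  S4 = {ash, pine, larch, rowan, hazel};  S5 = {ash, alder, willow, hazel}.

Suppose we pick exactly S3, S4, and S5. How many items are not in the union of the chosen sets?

Union of S3, S4, S5 = {ash, yew, pine, larch, alder, willow, rowan, hazel}.
Not covered: cedar — 1 item.

1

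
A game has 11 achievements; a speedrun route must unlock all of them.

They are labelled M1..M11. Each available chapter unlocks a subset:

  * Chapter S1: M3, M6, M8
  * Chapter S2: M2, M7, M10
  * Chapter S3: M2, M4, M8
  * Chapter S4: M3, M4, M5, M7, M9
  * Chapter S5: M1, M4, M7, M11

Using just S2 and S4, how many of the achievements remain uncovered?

Union of S2, S4 = {M2, M3, M4, M5, M7, M9, M10}.
Not covered: M1, M6, M8, M11 — 4 achievements.

4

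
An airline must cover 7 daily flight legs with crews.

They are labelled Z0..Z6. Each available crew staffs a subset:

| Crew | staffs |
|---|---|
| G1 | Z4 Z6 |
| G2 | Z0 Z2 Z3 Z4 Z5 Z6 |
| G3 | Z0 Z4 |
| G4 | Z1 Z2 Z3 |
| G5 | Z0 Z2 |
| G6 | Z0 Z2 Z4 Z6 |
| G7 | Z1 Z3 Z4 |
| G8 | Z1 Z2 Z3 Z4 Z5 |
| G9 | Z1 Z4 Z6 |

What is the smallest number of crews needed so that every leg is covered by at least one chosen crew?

Take {G6, G8}. Their union is {Z0, Z1, Z2, Z3, Z4, Z5, Z6}, which is all 7 legs.
No single crew has all 7 legs (the largest, G2, has 6), so 2 is optimal.

2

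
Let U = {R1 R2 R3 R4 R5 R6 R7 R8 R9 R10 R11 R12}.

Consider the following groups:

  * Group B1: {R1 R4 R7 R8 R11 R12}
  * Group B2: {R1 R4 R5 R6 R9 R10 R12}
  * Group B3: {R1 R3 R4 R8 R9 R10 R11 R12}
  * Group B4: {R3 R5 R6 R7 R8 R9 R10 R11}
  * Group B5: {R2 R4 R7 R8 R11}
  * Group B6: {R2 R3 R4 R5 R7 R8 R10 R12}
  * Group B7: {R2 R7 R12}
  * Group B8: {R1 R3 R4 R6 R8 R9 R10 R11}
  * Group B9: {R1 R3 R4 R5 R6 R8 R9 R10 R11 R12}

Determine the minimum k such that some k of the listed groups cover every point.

B7 and B9 cover everything between them: the union {R1, R2, R3, R4, R5, R6, R7, R8, R9, R10, R11, R12} is all of U.
No single group has all 12 points (the largest, B9, has 10), so 2 is optimal.

2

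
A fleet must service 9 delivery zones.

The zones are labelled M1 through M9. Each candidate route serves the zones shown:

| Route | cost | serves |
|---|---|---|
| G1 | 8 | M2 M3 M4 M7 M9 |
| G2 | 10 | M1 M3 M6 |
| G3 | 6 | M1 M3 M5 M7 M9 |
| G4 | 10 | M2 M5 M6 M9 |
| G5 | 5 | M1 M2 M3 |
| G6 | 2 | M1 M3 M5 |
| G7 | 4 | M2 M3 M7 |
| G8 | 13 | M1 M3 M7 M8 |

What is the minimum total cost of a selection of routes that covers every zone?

31

G1, G4, G8 together cover every zone (G1 ∪ G4 ∪ G8 = {M1, M2, M3, M4, M5, M6, M7, M8, M9}); total cost 8 + 10 + 13 = 31.
The greedy pick G6, G1, G2, G8 costs 33; no covering selection beats 31.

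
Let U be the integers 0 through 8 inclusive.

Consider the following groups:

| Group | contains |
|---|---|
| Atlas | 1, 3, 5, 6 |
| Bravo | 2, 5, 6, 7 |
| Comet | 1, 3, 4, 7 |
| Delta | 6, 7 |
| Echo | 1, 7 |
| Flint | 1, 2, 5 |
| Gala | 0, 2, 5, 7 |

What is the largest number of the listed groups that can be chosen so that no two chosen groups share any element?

Delta, Flint are pairwise disjoint (Delta={6,7}; Flint={1,2,5}).
Every remaining group overlaps one of these, and no 3 of the listed groups are pairwise disjoint, so 2 is the maximum.

2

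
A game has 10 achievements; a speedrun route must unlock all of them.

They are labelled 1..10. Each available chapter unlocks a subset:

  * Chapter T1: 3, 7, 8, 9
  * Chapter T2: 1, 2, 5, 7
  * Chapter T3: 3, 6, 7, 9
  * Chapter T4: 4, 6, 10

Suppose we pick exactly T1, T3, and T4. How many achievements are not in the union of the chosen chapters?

Union of T1, T3, T4 = {3, 4, 6, 7, 8, 9, 10}.
Not covered: 1, 2, 5 — 3 achievements.

3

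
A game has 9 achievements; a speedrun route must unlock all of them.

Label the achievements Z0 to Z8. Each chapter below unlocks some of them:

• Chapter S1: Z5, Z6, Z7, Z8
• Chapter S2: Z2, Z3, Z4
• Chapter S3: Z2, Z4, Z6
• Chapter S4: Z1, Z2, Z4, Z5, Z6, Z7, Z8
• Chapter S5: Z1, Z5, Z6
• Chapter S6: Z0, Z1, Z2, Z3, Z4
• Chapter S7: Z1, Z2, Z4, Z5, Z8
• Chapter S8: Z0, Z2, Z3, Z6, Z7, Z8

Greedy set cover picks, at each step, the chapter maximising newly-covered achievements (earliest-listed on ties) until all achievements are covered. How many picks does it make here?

Greedy: pick S4 (covers 7 new) → pick S6 (covers 2 new). Total picks: 2.

2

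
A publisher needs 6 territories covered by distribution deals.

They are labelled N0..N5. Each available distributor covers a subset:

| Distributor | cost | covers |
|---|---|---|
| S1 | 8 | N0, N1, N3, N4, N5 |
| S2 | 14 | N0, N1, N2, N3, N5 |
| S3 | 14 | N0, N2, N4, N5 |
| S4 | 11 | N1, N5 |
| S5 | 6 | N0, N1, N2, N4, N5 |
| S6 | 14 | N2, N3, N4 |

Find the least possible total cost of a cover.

14

S1, S5 together cover every territory (S1 ∪ S5 = {N0, N1, N2, N3, N4, N5}); total cost 8 + 6 = 14.
No covering selection has total cost below 14.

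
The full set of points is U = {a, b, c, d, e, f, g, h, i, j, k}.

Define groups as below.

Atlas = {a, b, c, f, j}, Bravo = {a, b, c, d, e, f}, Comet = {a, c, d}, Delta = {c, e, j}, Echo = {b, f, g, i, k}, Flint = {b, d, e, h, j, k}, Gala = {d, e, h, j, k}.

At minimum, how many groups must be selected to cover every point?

Take {Bravo, Echo, Flint}. Their union is {a, b, c, d, e, f, g, h, i, j, k}, which is all 11 points.
Only Echo contains g, so Echo is forced; the remaining 6 points need at least 2 more groups (each remaining group adds at most 4) — so at least 3 groups are needed, and 3 is optimal.

3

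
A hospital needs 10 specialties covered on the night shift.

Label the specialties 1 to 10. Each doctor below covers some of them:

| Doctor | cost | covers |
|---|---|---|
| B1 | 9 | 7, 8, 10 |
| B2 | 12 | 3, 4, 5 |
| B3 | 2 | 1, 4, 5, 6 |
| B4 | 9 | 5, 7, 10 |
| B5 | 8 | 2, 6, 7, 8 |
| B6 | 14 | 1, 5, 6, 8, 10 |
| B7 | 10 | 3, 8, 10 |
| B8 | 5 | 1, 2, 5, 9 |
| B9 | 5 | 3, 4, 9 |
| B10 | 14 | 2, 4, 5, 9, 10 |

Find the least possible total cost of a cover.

B1, B3, B8, B9 together cover every specialty (B1 ∪ B3 ∪ B8 ∪ B9 = {1, 2, 3, 4, 5, 6, 7, 8, 9, 10}); total cost 9 + 2 + 5 + 5 = 21.
No covering selection has total cost below 21.

21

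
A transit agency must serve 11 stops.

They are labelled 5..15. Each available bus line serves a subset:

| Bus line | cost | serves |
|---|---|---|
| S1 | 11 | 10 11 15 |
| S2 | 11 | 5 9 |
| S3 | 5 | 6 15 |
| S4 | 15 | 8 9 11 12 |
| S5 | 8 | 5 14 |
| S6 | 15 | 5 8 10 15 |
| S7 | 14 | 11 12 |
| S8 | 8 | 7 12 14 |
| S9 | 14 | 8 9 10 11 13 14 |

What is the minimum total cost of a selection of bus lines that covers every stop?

S3, S5, S8, S9 together cover every stop (S3 ∪ S5 ∪ S8 ∪ S9 = {5, 6, 7, 8, 9, 10, 11, 12, 13, 14, 15}); total cost 5 + 8 + 8 + 14 = 35.
No covering selection has total cost below 35.

35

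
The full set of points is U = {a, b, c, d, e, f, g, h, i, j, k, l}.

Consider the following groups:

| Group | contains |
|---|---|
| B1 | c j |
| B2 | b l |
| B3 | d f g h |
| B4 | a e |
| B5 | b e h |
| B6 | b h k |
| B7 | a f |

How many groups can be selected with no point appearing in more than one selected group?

4

B1, B2, B3, B4 are pairwise disjoint (B1={c,j}; B2={b,l}; B3={d,f,g,h}; B4={a,e}).
Every remaining group overlaps one of these, and no 5 of the listed groups are pairwise disjoint, so 4 is the maximum.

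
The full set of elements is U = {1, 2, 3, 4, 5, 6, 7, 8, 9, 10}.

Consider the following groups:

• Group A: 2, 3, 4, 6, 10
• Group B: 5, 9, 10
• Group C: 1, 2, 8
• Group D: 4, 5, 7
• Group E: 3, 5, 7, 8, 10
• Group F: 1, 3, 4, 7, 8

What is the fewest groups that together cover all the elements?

A, B, and F cover everything between them: the union {1, 2, 3, 4, 5, 6, 7, 8, 9, 10} is all of U.
Only A contains 6, so A is forced; the remaining 5 elements need at least 2 more groups (each remaining group adds at most 3) — so at least 3 groups are needed, and 3 is optimal.

3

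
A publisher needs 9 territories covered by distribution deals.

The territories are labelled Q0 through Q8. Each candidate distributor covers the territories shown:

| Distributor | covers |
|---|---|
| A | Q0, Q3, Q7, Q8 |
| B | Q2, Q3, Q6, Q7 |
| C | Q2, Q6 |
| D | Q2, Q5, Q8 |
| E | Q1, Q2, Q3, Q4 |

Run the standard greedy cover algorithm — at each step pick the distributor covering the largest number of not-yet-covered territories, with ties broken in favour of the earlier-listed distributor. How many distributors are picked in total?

Greedy: pick A (covers 4 new) → pick E (covers 3 new) → pick B (covers 1 new) → pick D (covers 1 new). Total picks: 4.

4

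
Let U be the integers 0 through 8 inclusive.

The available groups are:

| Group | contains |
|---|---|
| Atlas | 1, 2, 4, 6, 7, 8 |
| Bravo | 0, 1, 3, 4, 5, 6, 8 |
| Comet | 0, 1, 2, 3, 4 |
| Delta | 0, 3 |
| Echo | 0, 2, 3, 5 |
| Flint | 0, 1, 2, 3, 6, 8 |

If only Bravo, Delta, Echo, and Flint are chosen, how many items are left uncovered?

Union of Bravo, Delta, Echo, Flint = {0, 1, 2, 3, 4, 5, 6, 8}.
Not covered: 7 — 1 item.

1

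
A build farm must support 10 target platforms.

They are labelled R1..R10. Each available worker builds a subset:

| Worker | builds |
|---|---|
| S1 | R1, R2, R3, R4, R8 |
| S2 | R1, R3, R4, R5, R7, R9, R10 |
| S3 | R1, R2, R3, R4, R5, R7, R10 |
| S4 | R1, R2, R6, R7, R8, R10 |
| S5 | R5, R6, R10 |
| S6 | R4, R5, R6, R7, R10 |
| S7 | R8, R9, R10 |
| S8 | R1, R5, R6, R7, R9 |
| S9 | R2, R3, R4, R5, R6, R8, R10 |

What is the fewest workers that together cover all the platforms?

S2 and S4 together: S2 ∪ S4 = {R1, R2, R3, R4, R5, R6, R7, R8, R9, R10} — every platform is covered.
No single worker has all 10 platforms (the largest, S2, has 7), so 2 is optimal.

2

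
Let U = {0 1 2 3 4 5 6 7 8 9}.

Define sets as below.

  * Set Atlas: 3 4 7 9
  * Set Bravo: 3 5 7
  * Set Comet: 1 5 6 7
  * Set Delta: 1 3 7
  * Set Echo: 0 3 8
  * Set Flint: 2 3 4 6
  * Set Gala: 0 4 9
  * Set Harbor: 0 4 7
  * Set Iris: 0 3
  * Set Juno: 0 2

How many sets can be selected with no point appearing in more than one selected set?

Delta, Gala are pairwise disjoint (Delta={1,3,7}; Gala={0,4,9}).
Every remaining set overlaps one of these, and no 3 of the listed sets are pairwise disjoint, so 2 is the maximum.

2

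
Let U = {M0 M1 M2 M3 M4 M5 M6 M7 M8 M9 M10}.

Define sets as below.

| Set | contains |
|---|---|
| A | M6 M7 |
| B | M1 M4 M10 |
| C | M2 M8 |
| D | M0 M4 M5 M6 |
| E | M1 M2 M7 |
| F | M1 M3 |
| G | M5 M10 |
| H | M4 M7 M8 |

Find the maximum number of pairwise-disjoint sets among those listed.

A, C, F, G are pairwise disjoint (A={M6,M7}; C={M2,M8}; F={M1,M3}; G={M5,M10}).
Every remaining set overlaps one of these, and no 5 of the listed sets are pairwise disjoint, so 4 is the maximum.

4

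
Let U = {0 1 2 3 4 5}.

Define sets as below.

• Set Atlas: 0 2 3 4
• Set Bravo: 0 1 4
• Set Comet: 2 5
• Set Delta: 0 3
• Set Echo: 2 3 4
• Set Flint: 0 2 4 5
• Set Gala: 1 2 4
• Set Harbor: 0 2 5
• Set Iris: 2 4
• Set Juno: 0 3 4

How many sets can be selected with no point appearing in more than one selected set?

2

Delta, Iris are pairwise disjoint (Delta={0,3}; Iris={2,4}).
Every remaining set overlaps one of these, and no 3 of the listed sets are pairwise disjoint, so 2 is the maximum.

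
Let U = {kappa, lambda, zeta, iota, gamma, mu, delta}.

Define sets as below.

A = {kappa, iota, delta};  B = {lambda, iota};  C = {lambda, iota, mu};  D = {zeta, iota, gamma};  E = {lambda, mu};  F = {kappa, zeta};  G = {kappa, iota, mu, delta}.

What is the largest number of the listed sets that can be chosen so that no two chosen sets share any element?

D, E are pairwise disjoint (D={zeta,iota,gamma}; E={lambda,mu}).
Every remaining set overlaps one of these, and no 3 of the listed sets are pairwise disjoint, so 2 is the maximum.

2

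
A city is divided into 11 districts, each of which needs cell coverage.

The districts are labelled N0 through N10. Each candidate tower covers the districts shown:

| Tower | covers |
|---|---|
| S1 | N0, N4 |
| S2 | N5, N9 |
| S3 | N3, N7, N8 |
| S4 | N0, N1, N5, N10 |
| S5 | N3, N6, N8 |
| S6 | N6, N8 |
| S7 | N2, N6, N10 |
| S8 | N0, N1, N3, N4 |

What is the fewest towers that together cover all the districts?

4

S2 and S3 and S7 and S8 together: S2 ∪ S3 ∪ S7 ∪ S8 = {N0, N1, N2, N3, N4, N5, N6, N7, N8, N9, N10} — every district is covered.
Only S2 contains N9, so S2 is forced; the remaining 9 districts need at least 3 more towers (each remaining tower adds at most 4) — so at least 4 towers are needed, and 4 is optimal.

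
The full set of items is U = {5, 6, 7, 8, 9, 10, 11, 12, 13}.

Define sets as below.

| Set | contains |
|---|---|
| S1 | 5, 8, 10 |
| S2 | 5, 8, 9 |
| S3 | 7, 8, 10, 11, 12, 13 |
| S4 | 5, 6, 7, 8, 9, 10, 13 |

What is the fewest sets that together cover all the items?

2

S3 and S4 together: S3 ∪ S4 = {5, 6, 7, 8, 9, 10, 11, 12, 13} — every item is covered.
No single set has all 9 items (the largest, S4, has 7), so 2 is optimal.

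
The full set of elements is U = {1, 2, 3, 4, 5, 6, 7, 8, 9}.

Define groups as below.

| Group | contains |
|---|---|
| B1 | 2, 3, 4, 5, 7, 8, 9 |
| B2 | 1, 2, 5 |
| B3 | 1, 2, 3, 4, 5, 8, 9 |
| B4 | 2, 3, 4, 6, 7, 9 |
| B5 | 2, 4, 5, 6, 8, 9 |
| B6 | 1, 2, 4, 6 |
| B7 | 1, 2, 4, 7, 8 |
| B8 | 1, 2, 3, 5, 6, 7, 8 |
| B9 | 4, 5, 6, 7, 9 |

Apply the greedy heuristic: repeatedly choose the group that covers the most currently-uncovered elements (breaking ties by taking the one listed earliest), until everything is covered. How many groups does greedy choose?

2

Greedy: pick B1 (covers 7 new) → pick B6 (covers 2 new). Total picks: 2.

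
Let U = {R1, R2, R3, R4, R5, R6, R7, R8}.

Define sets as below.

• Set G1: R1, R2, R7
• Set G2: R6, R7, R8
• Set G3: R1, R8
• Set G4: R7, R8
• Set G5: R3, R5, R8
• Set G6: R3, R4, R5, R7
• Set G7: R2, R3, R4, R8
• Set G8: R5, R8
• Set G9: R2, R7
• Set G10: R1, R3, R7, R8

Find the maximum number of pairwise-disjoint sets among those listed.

2

G8, G9 are pairwise disjoint (G8={R5,R8}; G9={R2,R7}).
Every remaining set overlaps one of these, and no 3 of the listed sets are pairwise disjoint, so 2 is the maximum.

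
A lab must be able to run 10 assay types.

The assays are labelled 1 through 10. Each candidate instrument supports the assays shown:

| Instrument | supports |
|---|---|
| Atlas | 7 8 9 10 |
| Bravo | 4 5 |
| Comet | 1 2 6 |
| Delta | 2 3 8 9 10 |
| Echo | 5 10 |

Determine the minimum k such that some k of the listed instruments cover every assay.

Take {Atlas, Bravo, Comet, Delta}. Their union is {1, 2, 3, 4, 5, 6, 7, 8, 9, 10}, which is all 10 assays.
Only Delta contains 3, so Delta is forced; the remaining 5 assays need at least 3 more instruments (each remaining instrument adds at most 2) — so at least 4 instruments are needed, and 4 is optimal.

4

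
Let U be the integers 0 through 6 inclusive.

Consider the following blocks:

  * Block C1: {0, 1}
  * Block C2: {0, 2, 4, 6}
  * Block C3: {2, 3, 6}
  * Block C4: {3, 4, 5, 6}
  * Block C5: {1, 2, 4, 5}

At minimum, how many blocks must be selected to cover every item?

3

C1, C4, and C5 cover everything between them: the union {0, 1, 2, 3, 4, 5, 6} is all of U.
No 2 of the 5 blocks cover everything (all 10 combinations miss at least one item), so 3 is optimal.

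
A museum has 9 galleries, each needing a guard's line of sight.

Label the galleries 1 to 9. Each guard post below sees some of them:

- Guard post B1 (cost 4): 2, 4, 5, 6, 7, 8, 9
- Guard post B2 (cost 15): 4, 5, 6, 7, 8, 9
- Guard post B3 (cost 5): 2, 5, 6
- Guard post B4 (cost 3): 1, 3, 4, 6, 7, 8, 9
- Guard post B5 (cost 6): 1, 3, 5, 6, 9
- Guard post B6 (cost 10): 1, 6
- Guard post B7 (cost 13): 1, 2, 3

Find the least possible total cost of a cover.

B1, B4 together cover every gallery (B1 ∪ B4 = {1, 2, 3, 4, 5, 6, 7, 8, 9}); total cost 4 + 3 = 7.
No covering selection has total cost below 7.

7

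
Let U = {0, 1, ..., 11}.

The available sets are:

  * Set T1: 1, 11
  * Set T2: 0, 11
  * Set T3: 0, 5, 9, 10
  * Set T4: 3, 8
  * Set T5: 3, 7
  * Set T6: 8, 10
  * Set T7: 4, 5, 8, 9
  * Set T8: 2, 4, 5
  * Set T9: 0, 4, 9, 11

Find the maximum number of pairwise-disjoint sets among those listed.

4

T1, T5, T6, T8 are pairwise disjoint (T1={1,11}; T5={3,7}; T6={8,10}; T8={2,4,5}).
Every remaining set overlaps one of these, and no 5 of the listed sets are pairwise disjoint, so 4 is the maximum.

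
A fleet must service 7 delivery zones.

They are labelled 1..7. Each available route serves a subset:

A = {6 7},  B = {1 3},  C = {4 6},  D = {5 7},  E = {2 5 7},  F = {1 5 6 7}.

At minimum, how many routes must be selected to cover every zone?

3

B and C and E together: B ∪ C ∪ E = {1, 2, 3, 4, 5, 6, 7} — every zone is covered.
Only E contains 2, so E is forced; the remaining 4 zones need at least 2 more routes (each remaining route adds at most 2) — so at least 3 routes are needed, and 3 is optimal.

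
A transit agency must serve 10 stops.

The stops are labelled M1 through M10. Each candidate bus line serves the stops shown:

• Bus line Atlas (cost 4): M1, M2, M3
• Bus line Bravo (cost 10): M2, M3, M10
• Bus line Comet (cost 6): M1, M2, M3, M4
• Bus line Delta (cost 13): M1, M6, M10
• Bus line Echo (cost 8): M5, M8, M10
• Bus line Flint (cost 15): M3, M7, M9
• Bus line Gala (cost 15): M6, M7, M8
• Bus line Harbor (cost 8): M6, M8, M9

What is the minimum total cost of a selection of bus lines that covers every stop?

Comet, Echo, Flint, Harbor together cover every stop (Comet ∪ Echo ∪ Flint ∪ Harbor = {M1, M2, M3, M4, M5, M6, M7, M8, M9, M10}); total cost 6 + 8 + 15 + 8 = 37.
The greedy pick Atlas, Echo, Harbor, Comet, Flint costs 41; no covering selection beats 37.

37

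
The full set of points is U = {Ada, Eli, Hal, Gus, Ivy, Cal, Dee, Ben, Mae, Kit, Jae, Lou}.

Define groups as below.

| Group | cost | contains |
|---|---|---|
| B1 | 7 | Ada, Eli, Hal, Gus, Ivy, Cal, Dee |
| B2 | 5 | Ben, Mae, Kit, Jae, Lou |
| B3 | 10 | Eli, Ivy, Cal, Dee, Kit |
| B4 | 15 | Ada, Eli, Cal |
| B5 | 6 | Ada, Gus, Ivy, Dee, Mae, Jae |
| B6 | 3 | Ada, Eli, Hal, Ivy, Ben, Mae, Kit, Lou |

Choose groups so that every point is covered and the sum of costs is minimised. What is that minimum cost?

B1, B2 together cover every point (B1 ∪ B2 = {Ada, Eli, Hal, Gus, Ivy, Cal, Dee, Ben, Mae, Kit, Jae, Lou}); total cost 7 + 5 = 12.
The greedy pick B6, B5, B1 costs 16; no covering selection beats 12.

12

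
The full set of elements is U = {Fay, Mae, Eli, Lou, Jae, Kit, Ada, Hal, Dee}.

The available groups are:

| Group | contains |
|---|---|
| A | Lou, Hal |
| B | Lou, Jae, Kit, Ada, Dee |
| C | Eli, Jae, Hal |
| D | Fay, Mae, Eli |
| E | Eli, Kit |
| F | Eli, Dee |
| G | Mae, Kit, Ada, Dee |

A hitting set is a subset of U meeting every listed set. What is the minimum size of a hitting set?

3

H = {Mae, Eli, Lou} meets every group (each contains at least one member of H), and |H| = 3.
No choice of 2 elements meets every group, so 3 is the minimum.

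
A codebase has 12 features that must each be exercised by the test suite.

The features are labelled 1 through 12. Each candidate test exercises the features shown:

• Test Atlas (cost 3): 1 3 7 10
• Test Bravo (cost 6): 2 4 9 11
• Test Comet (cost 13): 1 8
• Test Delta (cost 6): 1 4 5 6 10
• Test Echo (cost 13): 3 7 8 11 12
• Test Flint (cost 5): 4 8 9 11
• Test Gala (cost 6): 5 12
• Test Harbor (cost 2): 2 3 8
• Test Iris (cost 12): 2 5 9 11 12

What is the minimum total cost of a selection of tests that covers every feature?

Atlas, Delta, Flint, Gala, Harbor together cover every feature (Atlas ∪ Delta ∪ Flint ∪ Gala ∪ Harbor = {1, 2, 3, 4, 5, 6, 7, 8, 9, 10, 11, 12}); total cost 3 + 6 + 5 + 6 + 2 = 22.
No covering selection has total cost below 22.

22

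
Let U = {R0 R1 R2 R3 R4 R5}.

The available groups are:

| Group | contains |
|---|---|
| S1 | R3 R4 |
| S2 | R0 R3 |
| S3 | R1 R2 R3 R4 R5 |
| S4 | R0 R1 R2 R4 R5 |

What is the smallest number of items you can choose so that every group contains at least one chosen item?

2

H = {R0, R4} meets every group (each contains at least one member of H), and |H| = 2.
No single item lies in every group, so at least 2 are needed and 2 is optimal.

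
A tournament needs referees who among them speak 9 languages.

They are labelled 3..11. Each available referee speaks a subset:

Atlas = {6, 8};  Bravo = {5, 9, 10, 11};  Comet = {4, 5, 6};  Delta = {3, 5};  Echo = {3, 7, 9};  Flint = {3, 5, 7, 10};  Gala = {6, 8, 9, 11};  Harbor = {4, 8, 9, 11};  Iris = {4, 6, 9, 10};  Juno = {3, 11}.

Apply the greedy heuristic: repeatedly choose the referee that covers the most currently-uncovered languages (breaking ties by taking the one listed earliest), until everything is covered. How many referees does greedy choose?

Greedy: pick Bravo (covers 4 new) → pick Atlas (covers 2 new) → pick Echo (covers 2 new) → pick Comet (covers 1 new). Total picks: 4.
(The true minimum cover uses only 3 referees, so greedy is not optimal here.)

4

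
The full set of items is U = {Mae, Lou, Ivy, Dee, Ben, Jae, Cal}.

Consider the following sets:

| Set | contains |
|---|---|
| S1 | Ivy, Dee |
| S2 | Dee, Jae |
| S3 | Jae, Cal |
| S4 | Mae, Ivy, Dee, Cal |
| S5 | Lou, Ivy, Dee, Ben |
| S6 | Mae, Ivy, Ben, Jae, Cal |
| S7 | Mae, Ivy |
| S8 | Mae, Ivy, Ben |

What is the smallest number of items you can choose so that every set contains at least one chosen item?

2

H = {Ivy, Jae} meets every set (each contains at least one member of H), and |H| = 2.
The sets S3, S8 are pairwise disjoint, so any hitting set needs a separate item for each — at least 2. Hence 2 is optimal.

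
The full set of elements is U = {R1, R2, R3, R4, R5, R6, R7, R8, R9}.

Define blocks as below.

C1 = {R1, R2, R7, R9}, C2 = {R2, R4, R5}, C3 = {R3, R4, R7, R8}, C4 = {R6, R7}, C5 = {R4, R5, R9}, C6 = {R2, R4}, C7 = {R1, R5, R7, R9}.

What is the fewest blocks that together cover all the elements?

C1, C2, C3, and C4 cover everything between them: the union {R1, R2, R3, R4, R5, R6, R7, R8, R9} is all of U.
Only C4 contains R6, so C4 is forced; the remaining 7 elements need at least 3 more blocks (each remaining block adds at most 3) — so at least 4 blocks are needed, and 4 is optimal.

4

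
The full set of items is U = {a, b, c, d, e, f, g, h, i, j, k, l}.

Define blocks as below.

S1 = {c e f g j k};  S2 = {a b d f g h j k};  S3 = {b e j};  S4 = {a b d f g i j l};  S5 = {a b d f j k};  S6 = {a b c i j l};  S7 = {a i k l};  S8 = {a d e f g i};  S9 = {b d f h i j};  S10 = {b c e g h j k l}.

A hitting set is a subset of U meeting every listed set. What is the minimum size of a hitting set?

2

Take T = {a, j}. Each listed block contains at least one of these, so T is a hitting set of size 2.
The blocks S3, S7 are pairwise disjoint, so any hitting set needs a separate item for each — at least 2. Hence 2 is optimal.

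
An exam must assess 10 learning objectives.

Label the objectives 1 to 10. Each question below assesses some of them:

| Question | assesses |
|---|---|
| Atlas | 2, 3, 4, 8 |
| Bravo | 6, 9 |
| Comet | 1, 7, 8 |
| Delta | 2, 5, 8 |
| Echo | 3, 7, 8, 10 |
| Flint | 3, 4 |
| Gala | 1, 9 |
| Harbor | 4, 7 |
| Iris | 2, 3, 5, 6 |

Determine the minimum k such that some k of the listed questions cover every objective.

4

Atlas and Echo and Gala and Iris together: Atlas ∪ Echo ∪ Gala ∪ Iris = {1, 2, 3, 4, 5, 6, 7, 8, 9, 10} — every objective is covered.
No 3 of the 9 questions cover everything (all 84 combinations miss at least one objective), so 4 is optimal.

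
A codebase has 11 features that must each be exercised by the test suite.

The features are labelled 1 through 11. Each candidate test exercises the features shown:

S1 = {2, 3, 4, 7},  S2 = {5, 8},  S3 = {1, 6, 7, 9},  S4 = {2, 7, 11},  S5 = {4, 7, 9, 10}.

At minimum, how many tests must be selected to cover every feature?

5

S1 and S2 and S3 and S4 and S5 together: S1 ∪ S2 ∪ S3 ∪ S4 ∪ S5 = {1, 2, 3, 4, 5, 6, 7, 8, 9, 10, 11} — every feature is covered.
Only S5 contains 10, so S5 is forced; the remaining 7 features need at least 4 more tests (each remaining test adds at most 2) — so at least 5 tests are needed, and 5 is optimal.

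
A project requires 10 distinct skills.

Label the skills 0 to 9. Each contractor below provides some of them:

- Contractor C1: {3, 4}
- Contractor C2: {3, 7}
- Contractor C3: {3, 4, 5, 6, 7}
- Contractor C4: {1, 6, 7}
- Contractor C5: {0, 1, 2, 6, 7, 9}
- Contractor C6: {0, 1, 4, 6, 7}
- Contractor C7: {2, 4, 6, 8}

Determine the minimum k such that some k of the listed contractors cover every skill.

Take {C3, C5, C7}. Their union is {0, 1, 2, 3, 4, 5, 6, 7, 8, 9}, which is all 10 skills.
Only C3 contains 5, so C3 is forced; the remaining 5 skills need at least 2 more contractors (each remaining contractor adds at most 4) — so at least 3 contractors are needed, and 3 is optimal.

3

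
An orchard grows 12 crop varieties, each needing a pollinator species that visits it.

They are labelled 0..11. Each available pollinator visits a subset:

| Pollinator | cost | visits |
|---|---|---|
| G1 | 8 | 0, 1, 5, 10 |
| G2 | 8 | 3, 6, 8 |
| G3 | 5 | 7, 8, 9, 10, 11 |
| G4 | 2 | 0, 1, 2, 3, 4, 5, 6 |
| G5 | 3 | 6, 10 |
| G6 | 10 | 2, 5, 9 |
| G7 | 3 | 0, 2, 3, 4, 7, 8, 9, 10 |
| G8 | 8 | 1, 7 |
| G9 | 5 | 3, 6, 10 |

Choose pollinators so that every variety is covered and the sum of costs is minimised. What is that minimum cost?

G3, G4 together cover every variety (G3 ∪ G4 = {0, 1, 2, 3, 4, 5, 6, 7, 8, 9, 10, 11}); total cost 5 + 2 = 7.
The greedy pick G4, G7, G3 costs 10; no covering selection beats 7.

7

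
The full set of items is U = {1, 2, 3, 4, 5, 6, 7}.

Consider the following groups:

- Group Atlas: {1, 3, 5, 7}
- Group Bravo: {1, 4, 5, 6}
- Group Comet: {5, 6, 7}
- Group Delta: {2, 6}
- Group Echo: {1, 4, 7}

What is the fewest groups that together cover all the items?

3

Atlas, Delta, and Echo cover everything between them: the union {1, 2, 3, 4, 5, 6, 7} is all of U.
Only Delta contains 2, so Delta is forced; the remaining 5 items need at least 2 more groups (each remaining group adds at most 4) — so at least 3 groups are needed, and 3 is optimal.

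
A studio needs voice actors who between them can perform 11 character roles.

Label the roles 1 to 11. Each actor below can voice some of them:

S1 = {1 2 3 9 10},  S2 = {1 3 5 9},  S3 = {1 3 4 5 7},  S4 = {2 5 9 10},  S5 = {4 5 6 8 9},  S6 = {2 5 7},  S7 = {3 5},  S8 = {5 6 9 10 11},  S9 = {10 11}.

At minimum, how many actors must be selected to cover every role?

4

Take {S2, S5, S6, S9}. Their union is {1, 2, 3, 4, 5, 6, 7, 8, 9, 10, 11}, which is all 11 roles.
No 3 of the 9 actors cover everything (all 84 combinations miss at least one role), so 4 is optimal.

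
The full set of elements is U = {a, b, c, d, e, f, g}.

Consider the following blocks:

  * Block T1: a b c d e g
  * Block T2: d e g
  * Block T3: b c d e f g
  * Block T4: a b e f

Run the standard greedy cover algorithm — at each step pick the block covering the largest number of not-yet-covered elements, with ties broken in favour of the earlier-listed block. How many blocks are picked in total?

2

Greedy: pick T1 (covers 6 new) → pick T3 (covers 1 new). Total picks: 2.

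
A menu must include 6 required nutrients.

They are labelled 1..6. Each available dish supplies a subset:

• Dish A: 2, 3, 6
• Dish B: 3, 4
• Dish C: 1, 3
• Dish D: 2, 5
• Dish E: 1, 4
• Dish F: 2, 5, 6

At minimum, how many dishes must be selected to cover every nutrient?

3

A and E and F together: A ∪ E ∪ F = {1, 2, 3, 4, 5, 6} — every nutrient is covered.
No 2 of the 6 dishes cover everything (all 15 combinations miss at least one nutrient), so 3 is optimal.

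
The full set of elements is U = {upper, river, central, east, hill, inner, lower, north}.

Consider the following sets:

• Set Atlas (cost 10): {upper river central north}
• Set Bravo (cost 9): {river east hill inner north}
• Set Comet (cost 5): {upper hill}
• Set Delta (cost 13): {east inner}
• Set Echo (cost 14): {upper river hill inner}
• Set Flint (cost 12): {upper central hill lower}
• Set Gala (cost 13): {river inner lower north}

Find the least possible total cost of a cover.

21

Bravo, Flint together cover every element (Bravo ∪ Flint = {upper, river, central, east, hill, inner, lower, north}); total cost 9 + 12 = 21.
No covering selection has total cost below 21.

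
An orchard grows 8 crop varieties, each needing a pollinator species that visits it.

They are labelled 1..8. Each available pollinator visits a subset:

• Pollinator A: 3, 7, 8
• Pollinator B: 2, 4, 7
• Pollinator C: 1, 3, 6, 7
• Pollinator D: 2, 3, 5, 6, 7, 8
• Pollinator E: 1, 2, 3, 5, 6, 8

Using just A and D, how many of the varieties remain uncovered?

Union of A, D = {2, 3, 5, 6, 7, 8}.
Not covered: 1, 4 — 2 varieties.

2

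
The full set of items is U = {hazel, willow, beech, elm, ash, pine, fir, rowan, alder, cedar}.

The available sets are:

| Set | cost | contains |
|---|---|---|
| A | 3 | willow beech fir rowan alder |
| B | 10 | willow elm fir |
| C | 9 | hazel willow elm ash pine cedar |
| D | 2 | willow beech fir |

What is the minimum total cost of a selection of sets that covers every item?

12

A, C together cover every item (A ∪ C = {hazel, willow, beech, elm, ash, pine, fir, rowan, alder, cedar}); total cost 3 + 9 = 12.
No covering selection has total cost below 12.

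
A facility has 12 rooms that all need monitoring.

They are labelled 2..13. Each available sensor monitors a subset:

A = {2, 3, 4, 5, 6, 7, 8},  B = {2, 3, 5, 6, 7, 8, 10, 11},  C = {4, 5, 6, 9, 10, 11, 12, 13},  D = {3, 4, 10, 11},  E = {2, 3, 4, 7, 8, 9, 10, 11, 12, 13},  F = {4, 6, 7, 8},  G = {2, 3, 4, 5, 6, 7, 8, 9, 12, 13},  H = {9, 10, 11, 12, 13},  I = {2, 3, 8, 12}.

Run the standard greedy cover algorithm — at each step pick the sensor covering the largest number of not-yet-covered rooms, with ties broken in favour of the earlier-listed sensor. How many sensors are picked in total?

Greedy: pick E (covers 10 new) → pick A (covers 2 new). Total picks: 2.

2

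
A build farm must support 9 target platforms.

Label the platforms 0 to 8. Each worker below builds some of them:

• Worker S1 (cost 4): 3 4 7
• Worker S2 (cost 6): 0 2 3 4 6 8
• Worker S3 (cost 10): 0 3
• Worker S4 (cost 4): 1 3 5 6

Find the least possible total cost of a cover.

S1, S2, S4 together cover every platform (S1 ∪ S2 ∪ S4 = {0, 1, 2, 3, 4, 5, 6, 7, 8}); total cost 4 + 6 + 4 = 14.
No covering selection has total cost below 14.

14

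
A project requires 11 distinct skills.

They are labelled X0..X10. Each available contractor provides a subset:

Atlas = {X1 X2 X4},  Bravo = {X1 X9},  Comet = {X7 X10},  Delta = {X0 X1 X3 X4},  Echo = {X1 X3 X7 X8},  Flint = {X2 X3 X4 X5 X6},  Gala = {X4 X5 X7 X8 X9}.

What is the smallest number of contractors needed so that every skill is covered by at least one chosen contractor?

Comet and Delta and Flint and Gala together: Comet ∪ Delta ∪ Flint ∪ Gala = {X0, X1, X2, X3, X4, X5, X6, X7, X8, X9, X10} — every skill is covered.
No 3 of the 7 contractors cover everything (all 35 combinations miss at least one skill), so 4 is optimal.

4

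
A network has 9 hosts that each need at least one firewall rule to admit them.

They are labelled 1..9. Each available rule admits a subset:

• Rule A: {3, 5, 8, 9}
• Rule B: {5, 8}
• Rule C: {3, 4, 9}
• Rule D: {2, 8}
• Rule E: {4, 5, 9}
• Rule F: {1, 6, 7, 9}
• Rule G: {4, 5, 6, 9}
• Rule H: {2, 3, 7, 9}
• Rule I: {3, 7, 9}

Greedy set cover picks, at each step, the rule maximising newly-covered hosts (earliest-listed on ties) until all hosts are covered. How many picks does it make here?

Greedy: pick A (covers 4 new) → pick F (covers 3 new) → pick C (covers 1 new) → pick D (covers 1 new). Total picks: 4.

4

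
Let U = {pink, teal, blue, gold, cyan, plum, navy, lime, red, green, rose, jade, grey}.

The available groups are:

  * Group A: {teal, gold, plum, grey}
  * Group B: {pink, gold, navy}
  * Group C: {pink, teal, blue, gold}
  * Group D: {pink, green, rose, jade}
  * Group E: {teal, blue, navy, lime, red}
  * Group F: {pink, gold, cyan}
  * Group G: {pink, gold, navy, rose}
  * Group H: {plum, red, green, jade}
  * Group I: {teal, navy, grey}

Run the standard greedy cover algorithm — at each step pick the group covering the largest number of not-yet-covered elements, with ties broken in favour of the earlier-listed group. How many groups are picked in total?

4

Greedy: pick E (covers 5 new) → pick D (covers 4 new) → pick A (covers 3 new) → pick F (covers 1 new). Total picks: 4.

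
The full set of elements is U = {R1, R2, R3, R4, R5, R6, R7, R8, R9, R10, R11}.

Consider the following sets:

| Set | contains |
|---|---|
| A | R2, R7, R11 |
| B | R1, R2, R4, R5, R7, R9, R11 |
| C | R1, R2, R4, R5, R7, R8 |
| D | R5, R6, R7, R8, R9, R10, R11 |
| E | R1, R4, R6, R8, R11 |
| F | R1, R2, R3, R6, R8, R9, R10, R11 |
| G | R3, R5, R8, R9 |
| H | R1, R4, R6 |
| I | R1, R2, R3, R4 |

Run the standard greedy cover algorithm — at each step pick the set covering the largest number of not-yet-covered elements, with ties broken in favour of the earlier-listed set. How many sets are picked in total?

2

Greedy: pick F (covers 8 new) → pick B (covers 3 new). Total picks: 2.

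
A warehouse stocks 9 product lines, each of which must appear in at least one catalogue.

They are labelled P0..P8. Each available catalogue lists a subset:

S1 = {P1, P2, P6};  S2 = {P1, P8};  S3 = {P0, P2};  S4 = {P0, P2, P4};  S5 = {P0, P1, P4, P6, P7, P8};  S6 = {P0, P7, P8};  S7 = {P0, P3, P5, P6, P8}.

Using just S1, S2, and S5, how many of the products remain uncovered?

2

Union of S1, S2, S5 = {P0, P1, P2, P4, P6, P7, P8}.
Not covered: P3, P5 — 2 products.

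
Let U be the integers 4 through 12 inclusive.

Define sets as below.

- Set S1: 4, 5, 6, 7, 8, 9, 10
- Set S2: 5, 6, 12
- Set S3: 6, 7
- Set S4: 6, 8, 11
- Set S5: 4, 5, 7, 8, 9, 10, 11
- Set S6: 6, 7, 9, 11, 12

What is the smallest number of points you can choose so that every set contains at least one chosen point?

2

Take H = {6, 8}. Each listed set contains at least one of these, so H is a hitting set of size 2.
No single point lies in every set, so at least 2 are needed and 2 is optimal.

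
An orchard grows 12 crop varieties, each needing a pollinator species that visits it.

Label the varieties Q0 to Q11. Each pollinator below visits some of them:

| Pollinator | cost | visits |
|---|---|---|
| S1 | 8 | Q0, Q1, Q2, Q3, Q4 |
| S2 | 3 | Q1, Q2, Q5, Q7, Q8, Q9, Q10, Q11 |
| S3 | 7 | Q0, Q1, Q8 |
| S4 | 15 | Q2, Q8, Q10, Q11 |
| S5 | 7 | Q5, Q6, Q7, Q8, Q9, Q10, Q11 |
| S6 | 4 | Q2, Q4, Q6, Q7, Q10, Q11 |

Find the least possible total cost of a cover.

15

S1, S5 together cover every variety (S1 ∪ S5 = {Q0, Q1, Q2, Q3, Q4, Q5, Q6, Q7, Q8, Q9, Q10, Q11}); total cost 8 + 7 = 15.
No covering selection has total cost below 15.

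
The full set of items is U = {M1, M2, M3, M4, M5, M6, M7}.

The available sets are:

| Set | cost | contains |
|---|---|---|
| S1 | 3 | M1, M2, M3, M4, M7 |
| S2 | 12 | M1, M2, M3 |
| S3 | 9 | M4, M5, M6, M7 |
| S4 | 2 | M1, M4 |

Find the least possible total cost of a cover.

S1, S3 together cover every item (S1 ∪ S3 = {M1, M2, M3, M4, M5, M6, M7}); total cost 3 + 9 = 12.
No covering selection has total cost below 12.

12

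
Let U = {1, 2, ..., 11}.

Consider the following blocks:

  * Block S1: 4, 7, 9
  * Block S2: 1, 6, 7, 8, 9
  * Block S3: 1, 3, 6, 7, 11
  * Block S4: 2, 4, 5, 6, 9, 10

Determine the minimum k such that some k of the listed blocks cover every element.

3

S2, S3, and S4 cover everything between them: the union {1, 2, 3, 4, 5, 6, 7, 8, 9, 10, 11} is all of U.
Only S4 contains 2, so S4 is forced; the remaining 5 elements need at least 2 more blocks (each remaining block adds at most 4) — so at least 3 blocks are needed, and 3 is optimal.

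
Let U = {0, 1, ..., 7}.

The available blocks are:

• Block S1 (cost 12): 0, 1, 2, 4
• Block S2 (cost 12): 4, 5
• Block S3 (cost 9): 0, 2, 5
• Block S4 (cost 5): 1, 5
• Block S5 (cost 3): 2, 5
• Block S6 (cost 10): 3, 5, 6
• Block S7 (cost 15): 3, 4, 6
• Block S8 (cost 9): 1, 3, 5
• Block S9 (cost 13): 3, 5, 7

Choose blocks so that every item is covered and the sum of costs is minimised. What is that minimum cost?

35

S1, S6, S9 together cover every item (S1 ∪ S6 ∪ S9 = {0, 1, 2, 3, 4, 5, 6, 7}); total cost 12 + 10 + 13 = 35.
The greedy pick S5, S1, S6, S9 costs 38; no covering selection beats 35.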